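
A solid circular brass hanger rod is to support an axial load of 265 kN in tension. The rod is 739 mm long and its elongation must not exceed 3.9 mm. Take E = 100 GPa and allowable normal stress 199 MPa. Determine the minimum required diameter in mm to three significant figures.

41.2 mm

Required area A ≥ P/σ_allow = 265000/199 = 1332 mm².
For a solid circular section, d ≥ √(4A/π) = 41.18 mm.
Elongation limit: A ≥ PL/(Eδ_allow) = 265000·739/(100000·3.9) = 502.1 mm² ⇒ d ≥ 25.29 mm.
The stress limit governs.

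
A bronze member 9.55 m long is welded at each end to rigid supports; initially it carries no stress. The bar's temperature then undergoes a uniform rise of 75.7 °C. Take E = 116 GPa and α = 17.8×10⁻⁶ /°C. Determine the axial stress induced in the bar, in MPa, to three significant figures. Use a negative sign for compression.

Free thermal expansion αLΔT = 17.8e-6 · 9550 · 75.7 = 12.87 mm.
The walls impose strain ε = −(12.87)/9550 = -1.3475e-03; σ = Eε = 116000 · -1.3475e-03 = -156.3 MPa.

-156 MPa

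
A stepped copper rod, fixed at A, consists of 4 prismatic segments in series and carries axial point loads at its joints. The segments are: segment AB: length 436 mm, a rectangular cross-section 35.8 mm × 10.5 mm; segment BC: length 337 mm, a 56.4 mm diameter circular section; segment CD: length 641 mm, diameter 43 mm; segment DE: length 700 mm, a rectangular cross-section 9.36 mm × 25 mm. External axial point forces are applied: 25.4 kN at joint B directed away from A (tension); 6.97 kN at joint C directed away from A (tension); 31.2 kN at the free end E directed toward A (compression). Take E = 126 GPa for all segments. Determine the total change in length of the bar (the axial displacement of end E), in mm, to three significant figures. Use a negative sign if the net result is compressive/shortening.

-0.865 mm

Internal axial forces (sectioning from the free end, tension +): N_DE = -31.2 kN, N_CD = -31.2 kN, N_BC = -24.23 kN, N_AB = 1.17 kN.
A_AB = 375.9 mm².
A_BC = 2498 mm².
A_CD = 1452 mm².
A_DE = 234 mm².
δ_AB = 1170·436/(375.9·126000) = 0.01077 mm
δ_BC = -24230·337/(2498·126000) = -0.02594 mm
δ_CD = -31200·641/(1452·126000) = -0.1093 mm
δ_DE = -31200·700/(234·126000) = -0.7407 mm
δ = Σδ_i = -0.8652 mm.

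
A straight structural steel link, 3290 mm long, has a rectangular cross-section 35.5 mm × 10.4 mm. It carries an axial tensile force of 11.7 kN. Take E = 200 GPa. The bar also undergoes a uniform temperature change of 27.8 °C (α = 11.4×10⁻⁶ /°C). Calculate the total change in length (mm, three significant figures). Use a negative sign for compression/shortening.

1.56 mm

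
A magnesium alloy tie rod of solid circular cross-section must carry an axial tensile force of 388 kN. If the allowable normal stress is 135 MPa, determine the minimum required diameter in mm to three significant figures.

Required area A ≥ P/σ_allow = 388000/135 = 2874 mm².
For a solid circular section, d ≥ √(4A/π) = 60.49 mm.

60.5 mm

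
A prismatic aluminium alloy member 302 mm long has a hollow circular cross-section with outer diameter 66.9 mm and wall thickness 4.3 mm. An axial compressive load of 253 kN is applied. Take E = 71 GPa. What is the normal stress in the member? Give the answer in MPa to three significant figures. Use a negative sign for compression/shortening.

-299 MPa

A = 845.7 mm².
σ = N/A = -253000/845.7 = -299.2 MPa.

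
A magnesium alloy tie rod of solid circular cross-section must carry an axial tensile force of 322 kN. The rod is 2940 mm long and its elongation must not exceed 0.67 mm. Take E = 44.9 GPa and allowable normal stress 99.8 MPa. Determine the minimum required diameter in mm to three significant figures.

200 mm

Required area A ≥ P/σ_allow = 322000/99.8 = 3226 mm².
For a solid circular section, d ≥ √(4A/π) = 64.09 mm.
Elongation limit: A ≥ PL/(Eδ_allow) = 322000·2940/(44900·0.67) = 31470 mm² ⇒ d ≥ 200.2 mm.
The elongation limit governs.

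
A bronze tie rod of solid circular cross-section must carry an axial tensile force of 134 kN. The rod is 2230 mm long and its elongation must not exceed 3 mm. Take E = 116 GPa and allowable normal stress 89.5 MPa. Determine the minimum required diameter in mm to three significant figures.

Required area A ≥ P/σ_allow = 134000/89.5 = 1497 mm².
For a solid circular section, d ≥ √(4A/π) = 43.66 mm.
Elongation limit: A ≥ PL/(Eδ_allow) = 134000·2230/(116000·3) = 858.7 mm² ⇒ d ≥ 33.07 mm.
The stress limit governs.

43.7 mm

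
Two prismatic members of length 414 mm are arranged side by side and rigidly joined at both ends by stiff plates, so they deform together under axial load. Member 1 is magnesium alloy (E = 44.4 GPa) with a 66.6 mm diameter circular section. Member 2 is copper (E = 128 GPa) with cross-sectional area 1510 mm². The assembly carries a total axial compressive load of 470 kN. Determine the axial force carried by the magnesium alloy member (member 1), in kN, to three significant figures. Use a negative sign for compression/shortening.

-209 kN

A_1 = 3484 mm².
Equal strain + equilibrium ⇒ each member carries load in proportion to AE: A₁E₁ = 154700000 N, A₂E₂ = 193300000 N, ΣAE = 348000000 N.
F₁ = P·A₁E₁/ΣAE = -470000·154700000/348000000 = -208900 N.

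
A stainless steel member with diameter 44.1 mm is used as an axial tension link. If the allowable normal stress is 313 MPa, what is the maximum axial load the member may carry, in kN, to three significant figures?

A = 1527 mm².
P_max = σ_allow · A = 313 · 1527 = 478100 N = 478.1 kN.

478 kN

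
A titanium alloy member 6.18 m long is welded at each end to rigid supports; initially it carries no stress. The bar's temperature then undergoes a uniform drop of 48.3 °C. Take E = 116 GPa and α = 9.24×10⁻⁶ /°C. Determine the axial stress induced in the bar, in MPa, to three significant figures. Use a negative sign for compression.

Free thermal expansion αLΔT = 9.24e-6 · 6180 · -48.3 = -2.758 mm.
The walls impose strain ε = −(-2.758)/6180 = 4.4629e-04; σ = Eε = 116000 · 4.4629e-04 = 51.77 MPa.

51.8 MPa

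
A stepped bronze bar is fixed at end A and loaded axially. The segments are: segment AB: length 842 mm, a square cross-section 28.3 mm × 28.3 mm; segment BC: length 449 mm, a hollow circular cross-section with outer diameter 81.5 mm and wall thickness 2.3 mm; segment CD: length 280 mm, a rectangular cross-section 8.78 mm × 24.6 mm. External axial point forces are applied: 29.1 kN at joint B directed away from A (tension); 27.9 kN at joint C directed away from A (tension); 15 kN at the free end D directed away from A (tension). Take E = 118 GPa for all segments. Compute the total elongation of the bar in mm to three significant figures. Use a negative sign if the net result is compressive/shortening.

Internal axial forces (sectioning from the free end, tension +): N_CD = 15 kN, N_BC = 42.9 kN, N_AB = 72 kN.
A_AB = 800.9 mm².
A_BC = 572.3 mm².
A_CD = 216 mm².
δ_AB = 72000·842/(800.9·118000) = 0.6415 mm
δ_BC = 42900·449/(572.3·118000) = 0.2852 mm
δ_CD = 15000·280/(216·118000) = 0.1648 mm
δ = Σδ_i = 1.092 mm.

1.09 mm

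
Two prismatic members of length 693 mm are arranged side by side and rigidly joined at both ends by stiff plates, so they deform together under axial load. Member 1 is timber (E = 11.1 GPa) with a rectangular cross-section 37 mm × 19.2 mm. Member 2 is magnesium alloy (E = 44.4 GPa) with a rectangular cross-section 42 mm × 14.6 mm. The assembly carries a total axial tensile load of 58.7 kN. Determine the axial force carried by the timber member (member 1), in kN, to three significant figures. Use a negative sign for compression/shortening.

A_1 = 710.4 mm².
A_2 = 613.2 mm².
Equal strain + equilibrium ⇒ each member carries load in proportion to AE: A₁E₁ = 7885000 N, A₂E₂ = 27230000 N, ΣAE = 35110000 N.
F₁ = P·A₁E₁/ΣAE = 58700·7885000/35110000 = 13180 N.

13.2 kN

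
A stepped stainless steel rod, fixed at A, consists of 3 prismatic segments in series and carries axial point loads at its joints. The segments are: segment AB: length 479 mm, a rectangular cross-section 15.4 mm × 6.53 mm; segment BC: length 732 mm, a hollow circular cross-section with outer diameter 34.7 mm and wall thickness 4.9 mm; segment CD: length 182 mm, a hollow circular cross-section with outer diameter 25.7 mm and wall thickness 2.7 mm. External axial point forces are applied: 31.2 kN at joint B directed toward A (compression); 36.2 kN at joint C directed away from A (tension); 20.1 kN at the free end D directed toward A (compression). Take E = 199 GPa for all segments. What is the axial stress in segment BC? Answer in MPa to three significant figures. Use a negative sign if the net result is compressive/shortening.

Internal axial forces (sectioning from the free end, tension +): N_CD = -20.1 kN, N_BC = 16.1 kN, N_AB = -15.1 kN.
A_BC = 458.7 mm².
σ_BC = N_BC/A_BC = 16100/458.7 = 35.1 MPa.

35.1 MPa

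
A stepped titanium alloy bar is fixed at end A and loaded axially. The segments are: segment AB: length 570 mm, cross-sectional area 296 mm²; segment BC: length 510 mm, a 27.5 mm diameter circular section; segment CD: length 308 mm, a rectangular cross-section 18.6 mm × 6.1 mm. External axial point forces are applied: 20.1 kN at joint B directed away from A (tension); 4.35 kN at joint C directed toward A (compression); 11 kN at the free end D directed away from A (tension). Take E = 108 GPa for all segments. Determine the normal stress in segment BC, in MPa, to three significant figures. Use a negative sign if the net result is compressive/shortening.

Internal axial forces (sectioning from the free end, tension +): N_CD = 11 kN, N_BC = 6.65 kN, N_AB = 26.75 kN.
A_BC = 594 mm².
σ_BC = N_BC/A_BC = 6650/594 = 11.2 MPa.

11.2 MPa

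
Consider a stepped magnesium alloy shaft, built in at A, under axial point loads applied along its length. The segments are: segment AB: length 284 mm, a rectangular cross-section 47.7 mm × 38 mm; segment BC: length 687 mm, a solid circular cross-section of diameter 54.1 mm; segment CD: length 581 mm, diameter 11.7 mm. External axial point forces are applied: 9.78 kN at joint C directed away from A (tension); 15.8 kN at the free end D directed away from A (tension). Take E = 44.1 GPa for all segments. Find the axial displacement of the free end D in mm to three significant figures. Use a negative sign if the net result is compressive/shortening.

Internal axial forces (sectioning from the free end, tension +): N_CD = 15.8 kN, N_BC = 25.58 kN, N_AB = 25.58 kN.
A_AB = 1813 mm².
A_BC = 2299 mm².
A_CD = 107.5 mm².
δ_AB = 25580·284/(1813·44100) = 0.09088 mm
δ_BC = 25580·687/(2299·44100) = 0.1734 mm
δ_CD = 15800·581/(107.5·44100) = 1.936 mm
δ = Σδ_i = 2.2 mm.

2.20 mm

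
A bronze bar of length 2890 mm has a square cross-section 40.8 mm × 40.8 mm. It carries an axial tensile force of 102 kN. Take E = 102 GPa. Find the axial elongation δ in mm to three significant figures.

1.74 mm

A = 1665 mm².
δ_mech = NL/(AE) = 102000·2890/(1665·102000) = 1.736 mm.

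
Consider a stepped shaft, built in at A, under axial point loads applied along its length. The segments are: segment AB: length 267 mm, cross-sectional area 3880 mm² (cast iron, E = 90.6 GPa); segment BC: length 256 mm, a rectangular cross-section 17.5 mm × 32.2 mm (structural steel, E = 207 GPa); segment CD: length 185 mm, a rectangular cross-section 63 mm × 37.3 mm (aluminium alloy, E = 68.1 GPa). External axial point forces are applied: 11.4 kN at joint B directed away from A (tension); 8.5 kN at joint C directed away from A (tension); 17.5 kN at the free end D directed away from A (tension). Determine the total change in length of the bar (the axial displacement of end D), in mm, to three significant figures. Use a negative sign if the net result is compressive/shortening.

0.106 mm

Internal axial forces (sectioning from the free end, tension +): N_CD = 17.5 kN, N_BC = 26 kN, N_AB = 37.4 kN.
A_BC = 563.5 mm².
A_CD = 2350 mm².
δ_AB = 37400·267/(3880·90600) = 0.02841 mm
δ_BC = 26000·256/(563.5·207000) = 0.05706 mm
δ_CD = 17500·185/(2350·68100) = 0.02023 mm
δ = Σδ_i = 0.1057 mm.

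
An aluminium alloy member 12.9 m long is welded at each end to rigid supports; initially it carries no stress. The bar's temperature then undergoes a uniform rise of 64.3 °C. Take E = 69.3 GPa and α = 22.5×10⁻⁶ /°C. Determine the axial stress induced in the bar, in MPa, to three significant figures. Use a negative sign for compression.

-100 MPa

Free thermal expansion αLΔT = 22.5e-6 · 12900 · 64.3 = 18.66 mm.
The walls impose strain ε = −(18.66)/12900 = -1.4467e-03; σ = Eε = 69300 · -1.4467e-03 = -100.3 MPa.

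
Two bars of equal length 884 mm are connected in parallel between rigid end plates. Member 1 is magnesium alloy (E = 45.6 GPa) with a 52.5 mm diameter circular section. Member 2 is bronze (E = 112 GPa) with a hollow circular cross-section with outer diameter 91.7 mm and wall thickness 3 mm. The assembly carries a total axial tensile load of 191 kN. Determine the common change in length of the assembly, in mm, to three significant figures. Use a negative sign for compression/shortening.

0.878 mm

A_1 = 2165 mm².
A_2 = 836 mm².
Equal strain + equilibrium ⇒ each member carries load in proportion to AE: A₁E₁ = 98710000 N, A₂E₂ = 93630000 N, ΣAE = 192300000 N.
δ = PL/ΣAE = 191000·884/192300000 = 0.8778 mm.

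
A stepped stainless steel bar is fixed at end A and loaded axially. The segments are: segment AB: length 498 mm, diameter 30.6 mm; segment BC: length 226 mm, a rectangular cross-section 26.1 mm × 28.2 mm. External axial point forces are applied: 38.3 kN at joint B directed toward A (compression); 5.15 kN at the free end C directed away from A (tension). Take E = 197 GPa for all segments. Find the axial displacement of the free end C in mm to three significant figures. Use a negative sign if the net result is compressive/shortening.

Internal axial forces (sectioning from the free end, tension +): N_BC = 5.15 kN, N_AB = -33.15 kN.
A_AB = 735.4 mm².
A_BC = 736 mm².
δ_AB = -33150·498/(735.4·197000) = -0.1139 mm
δ_BC = 5150·226/(736·197000) = 0.008027 mm
δ = Σδ_i = -0.1059 mm.

-0.106 mm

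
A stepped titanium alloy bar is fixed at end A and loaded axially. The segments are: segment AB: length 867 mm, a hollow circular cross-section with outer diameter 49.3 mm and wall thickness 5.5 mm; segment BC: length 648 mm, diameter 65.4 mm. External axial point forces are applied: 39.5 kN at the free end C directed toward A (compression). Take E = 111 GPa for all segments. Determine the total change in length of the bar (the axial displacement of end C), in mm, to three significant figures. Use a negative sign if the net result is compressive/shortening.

Internal axial forces (sectioning from the free end, tension +): N_BC = -39.5 kN, N_AB = -39.5 kN.
A_AB = 756.8 mm².
A_BC = 3359 mm².
δ_AB = -39500·867/(756.8·111000) = -0.4077 mm
δ_BC = -39500·648/(3359·111000) = -0.06864 mm
δ = Σδ_i = -0.4763 mm.

-0.476 mm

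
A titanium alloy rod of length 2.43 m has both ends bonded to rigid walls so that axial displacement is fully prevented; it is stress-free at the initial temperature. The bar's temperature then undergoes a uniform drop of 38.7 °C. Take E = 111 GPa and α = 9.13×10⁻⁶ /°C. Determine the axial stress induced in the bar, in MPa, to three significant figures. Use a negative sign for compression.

Free thermal expansion αLΔT = 9.13e-6 · 2430 · -38.7 = -0.8586 mm.
The walls impose strain ε = −(-0.8586)/2430 = 3.5333e-04; σ = Eε = 111000 · 3.5333e-04 = 39.22 MPa.

39.2 MPa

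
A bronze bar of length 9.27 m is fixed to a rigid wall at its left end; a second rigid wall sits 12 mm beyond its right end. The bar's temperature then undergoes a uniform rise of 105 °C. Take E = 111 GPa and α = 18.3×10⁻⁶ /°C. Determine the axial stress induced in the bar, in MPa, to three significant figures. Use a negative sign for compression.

Free thermal expansion αLΔT = 18.3e-6 · 9270 · 105 = 17.81 mm.
The walls engage after the gap closes; constrained expansion = 17.81 − 12 = 5.812 mm.
The walls impose strain ε = −(5.812)/9270 = -6.2700e-04; σ = Eε = 111000 · -6.2700e-04 = -69.6 MPa.

-69.6 MPa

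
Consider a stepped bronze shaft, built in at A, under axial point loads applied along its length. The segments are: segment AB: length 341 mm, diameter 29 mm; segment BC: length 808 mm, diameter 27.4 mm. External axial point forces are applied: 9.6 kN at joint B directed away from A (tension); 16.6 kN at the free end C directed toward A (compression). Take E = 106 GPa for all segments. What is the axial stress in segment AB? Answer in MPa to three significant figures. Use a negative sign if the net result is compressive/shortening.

-10.6 MPa

Internal axial forces (sectioning from the free end, tension +): N_BC = -16.6 kN, N_AB = -7 kN.
A_AB = 660.5 mm².
σ_AB = N_AB/A_AB = -7000/660.5 = -10.6 MPa.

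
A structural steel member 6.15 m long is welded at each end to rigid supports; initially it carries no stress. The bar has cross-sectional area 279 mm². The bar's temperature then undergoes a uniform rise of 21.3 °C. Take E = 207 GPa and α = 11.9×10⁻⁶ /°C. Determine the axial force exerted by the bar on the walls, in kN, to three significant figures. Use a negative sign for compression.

Free thermal expansion αLΔT = 11.9e-6 · 6150 · 21.3 = 1.559 mm.
The walls impose strain ε = −(1.559)/6150 = -2.5347e-04; σ = Eε = 207000 · -2.5347e-04 = -52.47 MPa.
Wall reaction R = σ·A = -52.47·279 = -14640 N = -14.64 kN.

-14.6 kN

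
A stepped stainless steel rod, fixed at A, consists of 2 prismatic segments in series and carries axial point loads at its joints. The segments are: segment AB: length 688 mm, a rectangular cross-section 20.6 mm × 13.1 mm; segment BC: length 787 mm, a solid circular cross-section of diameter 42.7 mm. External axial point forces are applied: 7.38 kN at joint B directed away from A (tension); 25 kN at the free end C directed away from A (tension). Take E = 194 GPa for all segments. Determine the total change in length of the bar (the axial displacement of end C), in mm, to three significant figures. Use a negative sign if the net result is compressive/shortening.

0.496 mm

Internal axial forces (sectioning from the free end, tension +): N_BC = 25 kN, N_AB = 32.38 kN.
A_AB = 269.9 mm².
A_BC = 1432 mm².
δ_AB = 32380·688/(269.9·194000) = 0.4255 mm
δ_BC = 25000·787/(1432·194000) = 0.07082 mm
δ = Σδ_i = 0.4963 mm.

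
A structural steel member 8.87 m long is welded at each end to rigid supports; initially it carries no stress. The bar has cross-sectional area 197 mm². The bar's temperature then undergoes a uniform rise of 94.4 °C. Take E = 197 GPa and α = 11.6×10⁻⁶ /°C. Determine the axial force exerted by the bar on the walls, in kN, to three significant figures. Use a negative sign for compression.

Free thermal expansion αLΔT = 11.6e-6 · 8870 · 94.4 = 9.713 mm.
The walls impose strain ε = −(9.713)/8870 = -1.0950e-03; σ = Eε = 197000 · -1.0950e-03 = -215.7 MPa.
Wall reaction R = σ·A = -215.7·197 = -42500 N = -42.5 kN.

-42.5 kN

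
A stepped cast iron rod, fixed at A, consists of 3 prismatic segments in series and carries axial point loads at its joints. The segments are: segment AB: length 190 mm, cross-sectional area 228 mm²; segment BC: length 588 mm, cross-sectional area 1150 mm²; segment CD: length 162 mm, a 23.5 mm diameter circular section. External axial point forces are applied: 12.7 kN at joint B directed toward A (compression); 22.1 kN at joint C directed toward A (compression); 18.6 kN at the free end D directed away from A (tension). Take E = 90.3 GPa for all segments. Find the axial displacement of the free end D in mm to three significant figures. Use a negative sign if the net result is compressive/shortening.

-0.0924 mm

Internal axial forces (sectioning from the free end, tension +): N_CD = 18.6 kN, N_BC = -3.5 kN, N_AB = -16.2 kN.
A_CD = 433.7 mm².
δ_AB = -16200·190/(228·90300) = -0.1495 mm
δ_BC = -3500·588/(1150·90300) = -0.01982 mm
δ_CD = 18600·162/(433.7·90300) = 0.07693 mm
δ = Σδ_i = -0.09239 mm.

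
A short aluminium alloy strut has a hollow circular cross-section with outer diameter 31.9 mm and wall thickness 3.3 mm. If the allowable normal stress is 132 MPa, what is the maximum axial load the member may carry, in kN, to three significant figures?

A = 296.5 mm².
P_max = σ_allow · A = 132 · 296.5 = 39140 N = 39.14 kN.

39.1 kN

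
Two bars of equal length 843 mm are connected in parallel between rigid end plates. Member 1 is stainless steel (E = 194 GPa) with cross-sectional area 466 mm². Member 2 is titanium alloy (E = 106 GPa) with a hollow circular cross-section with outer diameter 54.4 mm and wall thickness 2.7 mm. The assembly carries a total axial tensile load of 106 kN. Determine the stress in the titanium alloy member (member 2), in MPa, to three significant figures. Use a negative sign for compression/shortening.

82.1 MPa

A_2 = 438.5 mm².
Equal strain + equilibrium ⇒ each member carries load in proportion to AE: A₁E₁ = 90400000 N, A₂E₂ = 46480000 N, ΣAE = 136900000 N.
σ₂ = P·E₂/ΣAE = 106000·106000/136900000 = 82.08 MPa.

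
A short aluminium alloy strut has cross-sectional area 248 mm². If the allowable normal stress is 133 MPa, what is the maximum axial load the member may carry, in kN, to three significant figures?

33.0 kN

P_max = σ_allow · A = 133 · 248 = 32980 N = 32.98 kN.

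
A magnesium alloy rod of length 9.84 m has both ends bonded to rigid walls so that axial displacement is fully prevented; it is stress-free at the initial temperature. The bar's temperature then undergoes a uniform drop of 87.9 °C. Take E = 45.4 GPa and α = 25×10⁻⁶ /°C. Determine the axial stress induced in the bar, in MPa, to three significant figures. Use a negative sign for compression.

99.8 MPa

Free thermal expansion αLΔT = 25e-6 · 9840 · -87.9 = -21.62 mm.
The walls impose strain ε = −(-21.62)/9840 = 2.1975e-03; σ = Eε = 45400 · 2.1975e-03 = 99.77 MPa.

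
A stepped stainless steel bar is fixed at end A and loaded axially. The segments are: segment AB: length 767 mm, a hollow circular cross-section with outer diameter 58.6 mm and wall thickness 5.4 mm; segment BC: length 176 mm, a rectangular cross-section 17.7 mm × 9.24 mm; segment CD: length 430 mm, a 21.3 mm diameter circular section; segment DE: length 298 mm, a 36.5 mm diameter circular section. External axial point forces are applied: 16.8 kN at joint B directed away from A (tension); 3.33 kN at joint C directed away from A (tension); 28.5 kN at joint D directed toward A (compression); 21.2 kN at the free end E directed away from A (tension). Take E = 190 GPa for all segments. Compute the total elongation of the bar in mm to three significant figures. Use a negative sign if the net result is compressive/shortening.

Internal axial forces (sectioning from the free end, tension +): N_DE = 21.2 kN, N_CD = -7.3 kN, N_BC = -3.97 kN, N_AB = 12.83 kN.
A_AB = 902.5 mm².
A_BC = 163.5 mm².
A_CD = 356.3 mm².
A_DE = 1046 mm².
δ_AB = 12830·767/(902.5·190000) = 0.05739 mm
δ_BC = -3970·176/(163.5·190000) = -0.02249 mm
δ_CD = -7300·430/(356.3·190000) = -0.04636 mm
δ_DE = 21200·298/(1046·190000) = 0.03178 mm
δ = Σδ_i = 0.02031 mm.

0.0203 mm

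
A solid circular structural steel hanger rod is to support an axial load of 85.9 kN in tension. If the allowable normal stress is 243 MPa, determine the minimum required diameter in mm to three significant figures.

Required area A ≥ P/σ_allow = 85900/243 = 353.5 mm².
For a solid circular section, d ≥ √(4A/π) = 21.22 mm.

21.2 mm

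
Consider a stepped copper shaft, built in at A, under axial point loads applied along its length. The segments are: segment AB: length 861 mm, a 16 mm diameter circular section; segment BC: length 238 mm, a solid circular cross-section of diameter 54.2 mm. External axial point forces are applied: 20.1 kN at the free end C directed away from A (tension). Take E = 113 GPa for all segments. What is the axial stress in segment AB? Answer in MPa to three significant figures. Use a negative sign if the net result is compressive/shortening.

100 MPa

Internal axial forces (sectioning from the free end, tension +): N_BC = 20.1 kN, N_AB = 20.1 kN.
A_AB = 201.1 mm².
σ_AB = N_AB/A_AB = 20100/201.1 = 99.97 MPa.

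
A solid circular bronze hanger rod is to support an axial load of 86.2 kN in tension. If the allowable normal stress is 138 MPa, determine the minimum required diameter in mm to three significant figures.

Required area A ≥ P/σ_allow = 86200/138 = 624.6 mm².
For a solid circular section, d ≥ √(4A/π) = 28.2 mm.

28.2 mm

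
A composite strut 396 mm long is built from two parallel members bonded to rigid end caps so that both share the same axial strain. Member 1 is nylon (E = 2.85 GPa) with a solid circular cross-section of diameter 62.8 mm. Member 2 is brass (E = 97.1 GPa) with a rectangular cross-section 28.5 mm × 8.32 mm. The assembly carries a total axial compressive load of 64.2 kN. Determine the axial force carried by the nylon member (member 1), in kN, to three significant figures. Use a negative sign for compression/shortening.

-17.8 kN

A_1 = 3097 mm².
A_2 = 237.1 mm².
Equal strain + equilibrium ⇒ each member carries load in proportion to AE: A₁E₁ = 8828000 N, A₂E₂ = 23020000 N, ΣAE = 31850000 N.
F₁ = P·A₁E₁/ΣAE = -64200·8828000/31850000 = -17790 N.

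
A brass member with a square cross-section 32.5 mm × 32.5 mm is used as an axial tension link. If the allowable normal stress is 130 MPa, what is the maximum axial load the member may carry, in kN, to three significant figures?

137 kN

A = 1056 mm².
P_max = σ_allow · A = 130 · 1056 = 137300 N = 137.3 kN.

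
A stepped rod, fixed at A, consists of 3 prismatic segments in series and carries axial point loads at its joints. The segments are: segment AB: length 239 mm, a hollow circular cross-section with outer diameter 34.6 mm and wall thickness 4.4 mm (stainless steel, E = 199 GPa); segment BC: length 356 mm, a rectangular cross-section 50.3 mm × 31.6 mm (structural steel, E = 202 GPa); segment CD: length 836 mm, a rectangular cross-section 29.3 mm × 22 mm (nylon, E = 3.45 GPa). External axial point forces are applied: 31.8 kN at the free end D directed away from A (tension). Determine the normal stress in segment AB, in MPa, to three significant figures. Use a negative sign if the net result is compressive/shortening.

Internal axial forces (sectioning from the free end, tension +): N_CD = 31.8 kN, N_BC = 31.8 kN, N_AB = 31.8 kN.
A_AB = 417.5 mm².
σ_AB = N_AB/A_AB = 31800/417.5 = 76.18 MPa.

76.2 MPa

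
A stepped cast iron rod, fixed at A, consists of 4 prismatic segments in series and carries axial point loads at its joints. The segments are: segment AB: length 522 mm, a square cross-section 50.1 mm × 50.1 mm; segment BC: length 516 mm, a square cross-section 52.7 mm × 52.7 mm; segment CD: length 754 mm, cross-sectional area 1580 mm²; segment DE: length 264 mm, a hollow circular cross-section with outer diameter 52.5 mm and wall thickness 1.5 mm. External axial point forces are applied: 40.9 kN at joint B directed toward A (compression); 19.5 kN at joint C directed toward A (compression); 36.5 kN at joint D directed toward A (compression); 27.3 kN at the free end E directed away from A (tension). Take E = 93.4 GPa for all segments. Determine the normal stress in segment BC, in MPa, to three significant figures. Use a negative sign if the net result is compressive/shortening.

-10.3 MPa

Internal axial forces (sectioning from the free end, tension +): N_DE = 27.3 kN, N_CD = -9.2 kN, N_BC = -28.7 kN, N_AB = -69.6 kN.
A_BC = 2777 mm².
σ_BC = N_BC/A_BC = -28700/2777 = -10.33 MPa.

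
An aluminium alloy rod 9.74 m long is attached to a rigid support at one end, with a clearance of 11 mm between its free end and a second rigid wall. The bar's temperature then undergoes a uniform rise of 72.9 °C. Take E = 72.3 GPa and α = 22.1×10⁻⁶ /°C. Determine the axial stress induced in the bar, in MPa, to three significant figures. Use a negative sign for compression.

-34.8 MPa

Free thermal expansion αLΔT = 22.1e-6 · 9740 · 72.9 = 15.69 mm.
The walls engage after the gap closes; constrained expansion = 15.69 − 11 = 4.692 mm.
The walls impose strain ε = −(4.692)/9740 = -4.8173e-04; σ = Eε = 72300 · -4.8173e-04 = -34.83 MPa.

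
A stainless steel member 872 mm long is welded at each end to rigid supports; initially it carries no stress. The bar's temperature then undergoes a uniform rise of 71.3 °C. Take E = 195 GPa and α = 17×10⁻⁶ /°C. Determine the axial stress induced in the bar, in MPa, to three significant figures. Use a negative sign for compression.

Free thermal expansion αLΔT = 17e-6 · 872 · 71.3 = 1.057 mm.
The walls impose strain ε = −(1.057)/872 = -1.2121e-03; σ = Eε = 195000 · -1.2121e-03 = -236.4 MPa.

-236 MPa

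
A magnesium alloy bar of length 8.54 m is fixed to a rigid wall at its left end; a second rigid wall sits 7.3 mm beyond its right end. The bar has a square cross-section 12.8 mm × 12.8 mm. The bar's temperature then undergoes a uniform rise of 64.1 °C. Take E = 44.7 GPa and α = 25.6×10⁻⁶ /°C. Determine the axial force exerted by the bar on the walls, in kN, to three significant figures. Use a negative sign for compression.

Free thermal expansion αLΔT = 25.6e-6 · 8540 · 64.1 = 14.01 mm.
The walls engage after the gap closes; constrained expansion = 14.01 − 7.3 = 6.714 mm.
The walls impose strain ε = −(6.714)/8540 = -7.8616e-04; σ = Eε = 44700 · -7.8616e-04 = -35.14 MPa.
Wall reaction R = σ·A = -35.14·163.8 = -5758 N = -5.758 kN.

-5.76 kN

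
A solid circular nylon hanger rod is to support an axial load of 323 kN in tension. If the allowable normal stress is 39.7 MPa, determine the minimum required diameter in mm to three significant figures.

102 mm

Required area A ≥ P/σ_allow = 323000/39.7 = 8136 mm².
For a solid circular section, d ≥ √(4A/π) = 101.8 mm.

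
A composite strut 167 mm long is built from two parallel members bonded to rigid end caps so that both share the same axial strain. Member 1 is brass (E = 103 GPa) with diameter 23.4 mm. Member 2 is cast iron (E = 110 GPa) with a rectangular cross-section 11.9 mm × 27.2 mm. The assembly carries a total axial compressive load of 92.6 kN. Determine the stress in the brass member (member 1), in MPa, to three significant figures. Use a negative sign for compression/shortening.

-119 MPa

A_1 = 430.1 mm².
A_2 = 323.7 mm².
Equal strain + equilibrium ⇒ each member carries load in proportion to AE: A₁E₁ = 44300000 N, A₂E₂ = 35600000 N, ΣAE = 79900000 N.
σ₁ = P·E₁/ΣAE = -92600·103000/79900000 = -119.4 MPa.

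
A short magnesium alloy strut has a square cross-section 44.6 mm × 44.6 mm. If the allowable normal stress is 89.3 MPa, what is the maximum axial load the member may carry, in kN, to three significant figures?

178 kN

A = 1989 mm².
P_max = σ_allow · A = 89.3 · 1989 = 177600 N = 177.6 kN.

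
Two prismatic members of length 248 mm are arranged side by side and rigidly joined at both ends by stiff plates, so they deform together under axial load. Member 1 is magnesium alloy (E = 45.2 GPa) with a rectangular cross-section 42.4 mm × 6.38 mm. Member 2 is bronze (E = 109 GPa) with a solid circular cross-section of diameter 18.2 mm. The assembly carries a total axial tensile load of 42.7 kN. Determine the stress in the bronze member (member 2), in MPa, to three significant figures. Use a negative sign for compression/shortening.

A_1 = 270.5 mm².
A_2 = 260.2 mm².
Equal strain + equilibrium ⇒ each member carries load in proportion to AE: A₁E₁ = 12230000 N, A₂E₂ = 28360000 N, ΣAE = 40580000 N.
σ₂ = P·E₂/ΣAE = 42700·109000/40580000 = 114.7 MPa.

115 MPa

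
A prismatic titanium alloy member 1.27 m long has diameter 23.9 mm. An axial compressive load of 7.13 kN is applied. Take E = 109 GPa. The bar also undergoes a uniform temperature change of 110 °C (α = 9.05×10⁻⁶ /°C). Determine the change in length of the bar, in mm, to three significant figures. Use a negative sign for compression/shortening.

1.08 mm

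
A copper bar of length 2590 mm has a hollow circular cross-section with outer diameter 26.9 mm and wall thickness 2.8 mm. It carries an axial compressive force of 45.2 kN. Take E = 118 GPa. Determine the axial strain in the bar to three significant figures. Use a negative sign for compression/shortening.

-0.00181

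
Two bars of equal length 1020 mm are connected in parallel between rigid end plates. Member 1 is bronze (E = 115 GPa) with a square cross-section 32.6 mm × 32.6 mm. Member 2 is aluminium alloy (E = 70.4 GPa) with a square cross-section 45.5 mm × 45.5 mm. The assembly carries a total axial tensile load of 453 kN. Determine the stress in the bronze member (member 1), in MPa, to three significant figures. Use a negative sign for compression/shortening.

A_1 = 1063 mm².
A_2 = 2070 mm².
Equal strain + equilibrium ⇒ each member carries load in proportion to AE: A₁E₁ = 122200000 N, A₂E₂ = 145700000 N, ΣAE = 268000000 N.
σ₁ = P·E₁/ΣAE = 453000·115000/268000000 = 194.4 MPa.

194 MPa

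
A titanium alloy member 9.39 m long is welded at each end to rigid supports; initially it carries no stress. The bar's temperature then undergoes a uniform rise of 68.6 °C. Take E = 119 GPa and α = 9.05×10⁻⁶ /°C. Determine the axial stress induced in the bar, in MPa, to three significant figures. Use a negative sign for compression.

-73.9 MPa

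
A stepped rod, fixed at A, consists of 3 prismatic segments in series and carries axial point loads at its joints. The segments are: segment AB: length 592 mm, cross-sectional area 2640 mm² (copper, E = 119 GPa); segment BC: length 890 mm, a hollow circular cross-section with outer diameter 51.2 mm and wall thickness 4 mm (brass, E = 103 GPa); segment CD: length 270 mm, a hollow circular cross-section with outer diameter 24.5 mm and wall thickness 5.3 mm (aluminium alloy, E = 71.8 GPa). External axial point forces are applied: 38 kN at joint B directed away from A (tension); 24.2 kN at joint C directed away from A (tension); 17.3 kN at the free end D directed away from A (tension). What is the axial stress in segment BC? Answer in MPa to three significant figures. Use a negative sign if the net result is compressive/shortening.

70.0 MPa

Internal axial forces (sectioning from the free end, tension +): N_CD = 17.3 kN, N_BC = 41.5 kN, N_AB = 79.5 kN.
A_BC = 593.1 mm².
σ_BC = N_BC/A_BC = 41500/593.1 = 69.97 MPa.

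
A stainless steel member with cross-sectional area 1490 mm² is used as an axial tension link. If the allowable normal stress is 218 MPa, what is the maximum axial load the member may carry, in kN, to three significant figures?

325 kN

P_max = σ_allow · A = 218 · 1490 = 324800 N = 324.8 kN.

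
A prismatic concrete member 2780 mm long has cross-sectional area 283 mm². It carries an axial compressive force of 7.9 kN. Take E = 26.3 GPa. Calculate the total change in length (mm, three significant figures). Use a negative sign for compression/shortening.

-2.95 mm

δ_mech = NL/(AE) = -7900·2780/(283·26300) = -2.951 mm.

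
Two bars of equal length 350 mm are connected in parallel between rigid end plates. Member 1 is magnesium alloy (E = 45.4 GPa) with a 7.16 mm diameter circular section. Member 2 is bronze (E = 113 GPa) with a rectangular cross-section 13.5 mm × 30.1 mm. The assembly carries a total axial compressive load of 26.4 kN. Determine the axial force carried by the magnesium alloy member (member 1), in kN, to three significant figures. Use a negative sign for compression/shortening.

-1.01 kN

A_1 = 40.26 mm².
A_2 = 406.4 mm².
Equal strain + equilibrium ⇒ each member carries load in proportion to AE: A₁E₁ = 1828000 N, A₂E₂ = 45920000 N, ΣAE = 47750000 N.
F₁ = P·A₁E₁/ΣAE = -26400·1828000/47750000 = -1011 N.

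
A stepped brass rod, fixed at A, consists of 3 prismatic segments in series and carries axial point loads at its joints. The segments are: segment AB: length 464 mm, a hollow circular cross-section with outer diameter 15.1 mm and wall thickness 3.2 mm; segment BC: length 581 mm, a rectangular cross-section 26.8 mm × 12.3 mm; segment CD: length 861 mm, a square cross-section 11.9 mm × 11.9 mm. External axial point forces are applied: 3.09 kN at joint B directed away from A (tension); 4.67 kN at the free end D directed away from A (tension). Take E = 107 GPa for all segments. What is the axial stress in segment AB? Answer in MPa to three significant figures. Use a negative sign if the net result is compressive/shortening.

64.9 MPa

Internal axial forces (sectioning from the free end, tension +): N_CD = 4.67 kN, N_BC = 4.67 kN, N_AB = 7.76 kN.
A_AB = 119.6 mm².
σ_AB = N_AB/A_AB = 7760/119.6 = 64.87 MPa.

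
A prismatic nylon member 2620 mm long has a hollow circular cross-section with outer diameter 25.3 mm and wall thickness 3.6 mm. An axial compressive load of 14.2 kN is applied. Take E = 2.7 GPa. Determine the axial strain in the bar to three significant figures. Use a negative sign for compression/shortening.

-0.0214

A = 245.4 mm².
σ = N/A = -57.86 MPa; ε = σ/E = -57.86/2700 = -2.143e-02.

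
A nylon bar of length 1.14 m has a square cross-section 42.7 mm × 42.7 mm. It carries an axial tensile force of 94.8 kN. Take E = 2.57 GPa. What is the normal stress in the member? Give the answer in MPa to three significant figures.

A = 1823 mm².
σ = N/A = 94800/1823 = 51.99 MPa.

52.0 MPa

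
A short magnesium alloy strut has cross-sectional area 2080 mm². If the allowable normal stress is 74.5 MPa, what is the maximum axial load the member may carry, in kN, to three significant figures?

P_max = σ_allow · A = 74.5 · 2080 = 155000 N = 155 kN.

155 kN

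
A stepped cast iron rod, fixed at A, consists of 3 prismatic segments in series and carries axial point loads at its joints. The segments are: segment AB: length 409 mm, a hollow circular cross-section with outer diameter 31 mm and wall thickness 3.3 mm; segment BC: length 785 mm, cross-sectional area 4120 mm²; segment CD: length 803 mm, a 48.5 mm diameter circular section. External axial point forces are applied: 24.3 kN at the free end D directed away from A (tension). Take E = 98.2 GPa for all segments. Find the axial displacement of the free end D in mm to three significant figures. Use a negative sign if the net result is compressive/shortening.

0.507 mm

Internal axial forces (sectioning from the free end, tension +): N_CD = 24.3 kN, N_BC = 24.3 kN, N_AB = 24.3 kN.
A_AB = 287.2 mm².
A_CD = 1847 mm².
δ_AB = 24300·409/(287.2·98200) = 0.3524 mm
δ_BC = 24300·785/(4120·98200) = 0.04715 mm
δ_CD = 24300·803/(1847·98200) = 0.1076 mm
δ = Σδ_i = 0.5071 mm.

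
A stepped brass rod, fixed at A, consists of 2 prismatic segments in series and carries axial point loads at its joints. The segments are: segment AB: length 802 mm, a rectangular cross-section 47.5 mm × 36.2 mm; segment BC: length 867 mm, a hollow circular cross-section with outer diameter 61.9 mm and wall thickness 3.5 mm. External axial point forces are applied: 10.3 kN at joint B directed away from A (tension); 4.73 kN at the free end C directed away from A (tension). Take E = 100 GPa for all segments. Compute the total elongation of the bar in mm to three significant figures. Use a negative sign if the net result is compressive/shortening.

Internal axial forces (sectioning from the free end, tension +): N_BC = 4.73 kN, N_AB = 15.03 kN.
A_AB = 1720 mm².
A_BC = 642.1 mm².
δ_AB = 15030·802/(1720·100000) = 0.0701 mm
δ_BC = 4730·867/(642.1·100000) = 0.06386 mm
δ = Σδ_i = 0.134 mm.

0.134 mm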